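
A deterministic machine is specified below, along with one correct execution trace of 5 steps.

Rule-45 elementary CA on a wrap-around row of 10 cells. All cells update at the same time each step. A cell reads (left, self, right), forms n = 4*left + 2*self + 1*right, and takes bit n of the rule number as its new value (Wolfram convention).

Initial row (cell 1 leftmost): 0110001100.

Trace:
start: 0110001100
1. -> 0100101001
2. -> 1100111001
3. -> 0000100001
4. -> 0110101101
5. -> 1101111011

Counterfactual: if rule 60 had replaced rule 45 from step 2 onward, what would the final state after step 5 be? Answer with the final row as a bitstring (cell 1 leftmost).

1101111011

(re-executing steps 2..5 under rule 60; state before step 2: 0100101001)
2. -> 1110111101
3. -> 0001100011
4. -> 1001010010
5. -> 1101111011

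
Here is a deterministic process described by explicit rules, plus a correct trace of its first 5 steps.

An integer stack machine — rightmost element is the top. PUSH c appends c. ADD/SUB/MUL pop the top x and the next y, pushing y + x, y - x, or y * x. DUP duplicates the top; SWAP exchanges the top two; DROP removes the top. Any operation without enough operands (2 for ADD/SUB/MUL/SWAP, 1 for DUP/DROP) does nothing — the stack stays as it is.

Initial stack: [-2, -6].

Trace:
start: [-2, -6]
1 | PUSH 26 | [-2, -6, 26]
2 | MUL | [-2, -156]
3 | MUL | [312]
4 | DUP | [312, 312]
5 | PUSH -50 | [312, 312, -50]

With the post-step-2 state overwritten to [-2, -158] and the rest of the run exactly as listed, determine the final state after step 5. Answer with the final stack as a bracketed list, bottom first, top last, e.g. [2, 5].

[316, 316, -50]

state after step 2 := [-2, -158]
3 | MUL | [316]
4 | DUP | [316, 316]
5 | PUSH -50 | [316, 316, -50]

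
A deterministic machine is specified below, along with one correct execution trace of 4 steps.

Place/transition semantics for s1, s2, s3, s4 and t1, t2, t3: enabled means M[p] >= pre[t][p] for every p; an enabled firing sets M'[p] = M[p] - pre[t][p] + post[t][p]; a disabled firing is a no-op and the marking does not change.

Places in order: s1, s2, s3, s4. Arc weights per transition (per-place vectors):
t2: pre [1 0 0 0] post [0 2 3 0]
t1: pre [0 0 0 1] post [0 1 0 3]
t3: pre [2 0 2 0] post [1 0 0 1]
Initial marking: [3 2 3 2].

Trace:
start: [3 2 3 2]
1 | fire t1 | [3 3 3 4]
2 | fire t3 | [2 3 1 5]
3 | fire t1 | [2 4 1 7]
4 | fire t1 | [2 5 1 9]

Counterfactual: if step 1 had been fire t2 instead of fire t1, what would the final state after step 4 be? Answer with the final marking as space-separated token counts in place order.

(re-executing from step 1 with the substitution; state before step 1: [3 2 3 2])
1 | fire t2 | [2 4 6 2]
2 | fire t3 | [1 4 4 3]
3 | fire t1 | [1 5 4 5]
4 | fire t1 | [1 6 4 7]

1 6 4 7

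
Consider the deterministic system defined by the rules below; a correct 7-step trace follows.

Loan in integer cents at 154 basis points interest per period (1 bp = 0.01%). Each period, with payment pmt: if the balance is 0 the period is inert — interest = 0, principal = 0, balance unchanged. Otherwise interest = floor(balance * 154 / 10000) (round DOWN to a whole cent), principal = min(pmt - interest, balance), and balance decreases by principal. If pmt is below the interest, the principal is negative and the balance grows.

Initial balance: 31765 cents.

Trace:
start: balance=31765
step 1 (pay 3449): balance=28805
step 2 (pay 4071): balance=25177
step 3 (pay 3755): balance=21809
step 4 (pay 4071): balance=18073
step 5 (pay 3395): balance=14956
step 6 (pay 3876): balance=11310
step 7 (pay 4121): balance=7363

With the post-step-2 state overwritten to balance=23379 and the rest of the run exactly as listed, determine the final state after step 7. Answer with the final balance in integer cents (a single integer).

state after step 2 := balance=23379
step 3 (pay 3755): balance=19984
step 4 (pay 4071): balance=16220
step 5 (pay 3395): balance=13074
step 6 (pay 3876): balance=9399
step 7 (pay 4121): balance=5422

5422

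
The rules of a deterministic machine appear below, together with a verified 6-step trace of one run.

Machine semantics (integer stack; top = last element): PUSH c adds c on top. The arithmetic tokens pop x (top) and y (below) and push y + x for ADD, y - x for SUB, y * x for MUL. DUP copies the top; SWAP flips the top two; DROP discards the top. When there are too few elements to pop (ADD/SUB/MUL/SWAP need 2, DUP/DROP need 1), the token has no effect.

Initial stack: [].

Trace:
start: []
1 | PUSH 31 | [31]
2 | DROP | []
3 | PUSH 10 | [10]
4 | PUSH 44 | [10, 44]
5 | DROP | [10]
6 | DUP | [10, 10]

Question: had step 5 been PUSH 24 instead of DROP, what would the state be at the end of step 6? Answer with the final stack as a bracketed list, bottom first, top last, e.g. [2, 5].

(re-executing from step 5 with the substitution; state before step 5: [10, 44])
5 | PUSH 24 | [10, 44, 24]
6 | DUP | [10, 44, 24, 24]

[10, 44, 24, 24]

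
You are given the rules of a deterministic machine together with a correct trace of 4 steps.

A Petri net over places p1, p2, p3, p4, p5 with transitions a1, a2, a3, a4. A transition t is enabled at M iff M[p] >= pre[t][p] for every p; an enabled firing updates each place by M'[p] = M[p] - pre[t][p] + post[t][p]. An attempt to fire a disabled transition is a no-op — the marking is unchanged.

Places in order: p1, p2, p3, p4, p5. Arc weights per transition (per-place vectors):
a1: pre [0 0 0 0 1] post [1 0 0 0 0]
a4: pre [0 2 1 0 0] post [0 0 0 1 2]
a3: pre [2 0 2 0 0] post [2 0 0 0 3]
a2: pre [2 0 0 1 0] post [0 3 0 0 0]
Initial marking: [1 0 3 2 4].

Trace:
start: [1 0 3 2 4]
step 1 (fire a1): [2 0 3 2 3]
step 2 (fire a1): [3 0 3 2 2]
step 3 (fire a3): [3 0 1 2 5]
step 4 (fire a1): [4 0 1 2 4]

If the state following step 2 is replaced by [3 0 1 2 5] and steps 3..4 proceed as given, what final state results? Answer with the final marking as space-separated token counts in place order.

4 0 1 2 4

state after step 2 := [3 0 1 2 5]
step 3 (fire a3): [3 0 1 2 5]
step 4 (fire a1): [4 0 1 2 4]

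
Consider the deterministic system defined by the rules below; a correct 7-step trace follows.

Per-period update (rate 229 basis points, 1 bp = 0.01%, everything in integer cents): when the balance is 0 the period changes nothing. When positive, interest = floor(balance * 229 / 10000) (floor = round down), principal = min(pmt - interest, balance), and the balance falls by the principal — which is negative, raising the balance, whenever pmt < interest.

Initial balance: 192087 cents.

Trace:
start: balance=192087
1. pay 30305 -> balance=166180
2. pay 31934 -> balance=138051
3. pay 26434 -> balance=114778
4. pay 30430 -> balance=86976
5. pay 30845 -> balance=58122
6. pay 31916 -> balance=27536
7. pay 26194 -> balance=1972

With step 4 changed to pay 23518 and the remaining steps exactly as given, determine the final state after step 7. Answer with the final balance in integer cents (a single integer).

9371

(re-executing from step 4 with the substitution; state before step 4: balance=114778)
4. pay 23518 -> balance=93888
5. pay 30845 -> balance=65193
6. pay 31916 -> balance=34769
7. pay 26194 -> balance=9371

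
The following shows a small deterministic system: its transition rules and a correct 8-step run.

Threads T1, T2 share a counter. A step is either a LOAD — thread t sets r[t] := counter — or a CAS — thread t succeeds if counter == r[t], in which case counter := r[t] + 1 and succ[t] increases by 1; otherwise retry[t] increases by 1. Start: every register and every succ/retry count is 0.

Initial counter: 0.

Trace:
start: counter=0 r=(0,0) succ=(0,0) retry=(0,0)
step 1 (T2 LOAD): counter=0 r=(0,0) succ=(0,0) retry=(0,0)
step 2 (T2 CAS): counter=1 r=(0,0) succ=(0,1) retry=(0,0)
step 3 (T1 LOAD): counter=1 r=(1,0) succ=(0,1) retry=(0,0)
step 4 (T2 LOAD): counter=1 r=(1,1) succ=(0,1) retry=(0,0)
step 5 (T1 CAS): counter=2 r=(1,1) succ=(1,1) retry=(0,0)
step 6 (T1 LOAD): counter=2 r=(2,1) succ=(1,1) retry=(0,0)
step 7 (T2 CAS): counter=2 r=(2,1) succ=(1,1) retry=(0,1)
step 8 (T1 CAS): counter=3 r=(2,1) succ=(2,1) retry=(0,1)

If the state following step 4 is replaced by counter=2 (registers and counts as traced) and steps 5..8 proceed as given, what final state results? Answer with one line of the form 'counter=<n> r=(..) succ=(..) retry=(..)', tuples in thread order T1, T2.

state after step 4 := counter=2 r=(1,1) succ=(0,1) retry=(0,0)
step 5 (T1 CAS): counter=2 r=(1,1) succ=(0,1) retry=(1,0)
step 6 (T1 LOAD): counter=2 r=(2,1) succ=(0,1) retry=(1,0)
step 7 (T2 CAS): counter=2 r=(2,1) succ=(0,1) retry=(1,1)
step 8 (T1 CAS): counter=3 r=(2,1) succ=(1,1) retry=(1,1)

counter=3 r=(2,1) succ=(1,1) retry=(1,1)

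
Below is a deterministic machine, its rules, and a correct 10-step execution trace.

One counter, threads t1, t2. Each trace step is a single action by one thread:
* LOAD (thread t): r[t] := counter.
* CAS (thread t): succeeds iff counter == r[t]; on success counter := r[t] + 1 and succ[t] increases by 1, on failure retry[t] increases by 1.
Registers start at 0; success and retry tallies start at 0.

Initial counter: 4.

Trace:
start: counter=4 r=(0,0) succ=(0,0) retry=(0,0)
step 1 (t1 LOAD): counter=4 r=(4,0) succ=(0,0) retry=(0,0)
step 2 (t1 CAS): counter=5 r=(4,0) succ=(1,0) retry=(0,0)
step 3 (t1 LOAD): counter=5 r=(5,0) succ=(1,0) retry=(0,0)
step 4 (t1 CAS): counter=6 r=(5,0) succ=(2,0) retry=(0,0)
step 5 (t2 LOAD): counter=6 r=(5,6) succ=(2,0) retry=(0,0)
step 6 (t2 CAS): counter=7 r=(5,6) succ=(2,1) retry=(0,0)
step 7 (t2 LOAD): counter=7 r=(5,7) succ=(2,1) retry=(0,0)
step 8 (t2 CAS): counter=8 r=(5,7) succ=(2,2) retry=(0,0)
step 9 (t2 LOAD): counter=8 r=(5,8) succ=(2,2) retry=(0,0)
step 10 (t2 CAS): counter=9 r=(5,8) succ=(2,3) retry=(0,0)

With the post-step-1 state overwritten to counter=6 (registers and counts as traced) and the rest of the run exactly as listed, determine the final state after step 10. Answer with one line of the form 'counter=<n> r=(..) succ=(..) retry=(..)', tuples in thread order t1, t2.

state after step 1 := counter=6 r=(4,0) succ=(0,0) retry=(0,0)
step 2 (t1 CAS): counter=6 r=(4,0) succ=(0,0) retry=(1,0)
step 3 (t1 LOAD): counter=6 r=(6,0) succ=(0,0) retry=(1,0)
step 4 (t1 CAS): counter=7 r=(6,0) succ=(1,0) retry=(1,0)
step 5 (t2 LOAD): counter=7 r=(6,7) succ=(1,0) retry=(1,0)
step 6 (t2 CAS): counter=8 r=(6,7) succ=(1,1) retry=(1,0)
step 7 (t2 LOAD): counter=8 r=(6,8) succ=(1,1) retry=(1,0)
step 8 (t2 CAS): counter=9 r=(6,8) succ=(1,2) retry=(1,0)
step 9 (t2 LOAD): counter=9 r=(6,9) succ=(1,2) retry=(1,0)
step 10 (t2 CAS): counter=10 r=(6,9) succ=(1,3) retry=(1,0)

counter=10 r=(6,9) succ=(1,3) retry=(1,0)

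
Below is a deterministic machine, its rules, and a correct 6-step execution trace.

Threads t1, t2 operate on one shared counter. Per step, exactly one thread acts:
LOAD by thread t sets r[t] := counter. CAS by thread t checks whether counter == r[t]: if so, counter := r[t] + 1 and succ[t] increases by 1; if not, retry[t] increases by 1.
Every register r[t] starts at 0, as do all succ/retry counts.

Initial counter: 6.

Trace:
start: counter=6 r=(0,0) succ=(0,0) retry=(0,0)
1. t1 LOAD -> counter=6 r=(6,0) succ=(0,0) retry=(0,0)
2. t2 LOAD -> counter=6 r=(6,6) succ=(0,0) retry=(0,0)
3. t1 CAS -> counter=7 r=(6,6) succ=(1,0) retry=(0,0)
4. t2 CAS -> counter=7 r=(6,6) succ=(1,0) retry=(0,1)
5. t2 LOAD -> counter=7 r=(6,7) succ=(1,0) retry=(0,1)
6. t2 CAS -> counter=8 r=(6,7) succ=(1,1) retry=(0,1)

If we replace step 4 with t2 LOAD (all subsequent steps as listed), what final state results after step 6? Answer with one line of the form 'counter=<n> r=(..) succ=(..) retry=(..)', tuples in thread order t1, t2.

(re-executing from step 4 with the substitution; state before step 4: counter=7 r=(6,6) succ=(1,0) retry=(0,0))
4. t2 LOAD -> counter=7 r=(6,7) succ=(1,0) retry=(0,0)
5. t2 LOAD -> counter=7 r=(6,7) succ=(1,0) retry=(0,0)
6. t2 CAS -> counter=8 r=(6,7) succ=(1,1) retry=(0,0)

counter=8 r=(6,7) succ=(1,1) retry=(0,0)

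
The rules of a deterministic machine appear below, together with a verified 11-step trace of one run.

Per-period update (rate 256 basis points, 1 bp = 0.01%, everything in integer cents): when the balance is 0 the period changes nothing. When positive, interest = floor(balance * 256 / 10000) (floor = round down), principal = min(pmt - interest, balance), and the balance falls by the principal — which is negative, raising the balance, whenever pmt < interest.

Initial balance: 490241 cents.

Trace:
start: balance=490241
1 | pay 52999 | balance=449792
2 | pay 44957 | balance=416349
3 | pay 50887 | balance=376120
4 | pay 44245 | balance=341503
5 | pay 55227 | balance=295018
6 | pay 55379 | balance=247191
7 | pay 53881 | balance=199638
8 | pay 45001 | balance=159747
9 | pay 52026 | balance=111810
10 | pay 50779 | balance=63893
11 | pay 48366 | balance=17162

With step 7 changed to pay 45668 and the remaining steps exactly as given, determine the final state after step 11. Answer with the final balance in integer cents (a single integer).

26249

(re-executing from step 7 with the substitution; state before step 7: balance=247191)
7 | pay 45668 | balance=207851
8 | pay 45001 | balance=168170
9 | pay 52026 | balance=120449
10 | pay 50779 | balance=72753
11 | pay 48366 | balance=26249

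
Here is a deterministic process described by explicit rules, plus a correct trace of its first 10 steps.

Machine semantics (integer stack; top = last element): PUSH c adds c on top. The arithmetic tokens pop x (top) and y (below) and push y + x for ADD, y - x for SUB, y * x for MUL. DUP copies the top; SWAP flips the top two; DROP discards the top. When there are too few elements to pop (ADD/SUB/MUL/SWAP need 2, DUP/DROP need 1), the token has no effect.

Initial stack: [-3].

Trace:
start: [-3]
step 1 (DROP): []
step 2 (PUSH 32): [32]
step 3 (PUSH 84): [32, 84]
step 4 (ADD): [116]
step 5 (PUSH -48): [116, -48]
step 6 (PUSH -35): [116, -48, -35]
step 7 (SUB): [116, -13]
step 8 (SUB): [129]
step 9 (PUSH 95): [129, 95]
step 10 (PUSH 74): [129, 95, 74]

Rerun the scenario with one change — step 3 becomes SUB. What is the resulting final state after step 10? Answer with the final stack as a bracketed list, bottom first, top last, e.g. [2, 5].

[45, 95, 74]

(re-executing from step 3 with the substitution; state before step 3: [32])
step 3 (SUB): [32]
step 4 (ADD): [32]
step 5 (PUSH -48): [32, -48]
step 6 (PUSH -35): [32, -48, -35]
step 7 (SUB): [32, -13]
step 8 (SUB): [45]
step 9 (PUSH 95): [45, 95]
step 10 (PUSH 74): [45, 95, 74]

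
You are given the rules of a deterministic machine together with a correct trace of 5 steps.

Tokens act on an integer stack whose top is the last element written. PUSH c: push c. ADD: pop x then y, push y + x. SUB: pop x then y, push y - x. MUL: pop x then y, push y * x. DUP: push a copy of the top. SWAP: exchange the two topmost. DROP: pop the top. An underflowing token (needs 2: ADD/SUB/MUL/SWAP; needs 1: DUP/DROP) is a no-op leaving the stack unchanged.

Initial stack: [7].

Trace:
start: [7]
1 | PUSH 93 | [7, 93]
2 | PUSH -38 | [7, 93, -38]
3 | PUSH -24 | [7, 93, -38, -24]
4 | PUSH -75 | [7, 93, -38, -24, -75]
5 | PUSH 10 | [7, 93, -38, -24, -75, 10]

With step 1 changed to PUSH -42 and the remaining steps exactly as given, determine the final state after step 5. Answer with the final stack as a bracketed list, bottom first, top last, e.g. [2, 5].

[7, -42, -38, -24, -75, 10]

(re-executing from step 1 with the substitution; state before step 1: [7])
1 | PUSH -42 | [7, -42]
2 | PUSH -38 | [7, -42, -38]
3 | PUSH -24 | [7, -42, -38, -24]
4 | PUSH -75 | [7, -42, -38, -24, -75]
5 | PUSH 10 | [7, -42, -38, -24, -75, 10]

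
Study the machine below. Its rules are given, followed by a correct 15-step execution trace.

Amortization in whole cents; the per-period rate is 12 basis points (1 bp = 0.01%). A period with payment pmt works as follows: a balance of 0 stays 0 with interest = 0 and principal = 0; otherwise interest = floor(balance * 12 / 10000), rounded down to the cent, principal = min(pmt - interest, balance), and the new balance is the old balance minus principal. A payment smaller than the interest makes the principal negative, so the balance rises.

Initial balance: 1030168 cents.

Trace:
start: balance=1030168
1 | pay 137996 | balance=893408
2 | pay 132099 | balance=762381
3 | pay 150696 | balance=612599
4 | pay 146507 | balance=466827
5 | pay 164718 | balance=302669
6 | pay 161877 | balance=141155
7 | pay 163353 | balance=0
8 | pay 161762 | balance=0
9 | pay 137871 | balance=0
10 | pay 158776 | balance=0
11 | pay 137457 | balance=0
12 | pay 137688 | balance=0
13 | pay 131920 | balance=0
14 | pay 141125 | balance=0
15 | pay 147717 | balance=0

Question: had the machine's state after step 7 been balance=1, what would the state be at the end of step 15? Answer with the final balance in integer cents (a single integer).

state after step 7 := balance=1
8 | pay 161762 | balance=0
9 | pay 137871 | balance=0
10 | pay 158776 | balance=0
11 | pay 137457 | balance=0
12 | pay 137688 | balance=0
13 | pay 131920 | balance=0
14 | pay 141125 | balance=0
15 | pay 147717 | balance=0

0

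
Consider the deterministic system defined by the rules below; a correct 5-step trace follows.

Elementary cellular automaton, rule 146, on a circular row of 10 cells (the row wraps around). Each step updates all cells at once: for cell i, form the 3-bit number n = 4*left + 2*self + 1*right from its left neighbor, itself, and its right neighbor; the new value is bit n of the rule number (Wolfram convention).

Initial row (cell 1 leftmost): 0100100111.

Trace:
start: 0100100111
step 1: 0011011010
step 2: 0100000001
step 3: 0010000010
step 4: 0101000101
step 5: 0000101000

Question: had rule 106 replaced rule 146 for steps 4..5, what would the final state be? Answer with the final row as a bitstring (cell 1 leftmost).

(re-executing steps 4..5 under rule 106; state before step 4: 0010000010)
step 4: 0100000100
step 5: 1000001000

1000001000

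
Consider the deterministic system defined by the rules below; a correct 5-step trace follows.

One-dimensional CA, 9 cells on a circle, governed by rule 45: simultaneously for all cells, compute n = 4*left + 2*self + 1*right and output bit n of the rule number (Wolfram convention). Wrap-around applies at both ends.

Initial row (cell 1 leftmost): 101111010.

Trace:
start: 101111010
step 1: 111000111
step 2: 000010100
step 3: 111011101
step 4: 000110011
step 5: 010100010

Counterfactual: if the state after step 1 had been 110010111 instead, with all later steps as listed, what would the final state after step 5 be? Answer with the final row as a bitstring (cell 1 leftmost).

state after step 1 := 110010111
step 2: 000011100
step 3: 111010001
step 4: 000110101
step 5: 010101111

010101111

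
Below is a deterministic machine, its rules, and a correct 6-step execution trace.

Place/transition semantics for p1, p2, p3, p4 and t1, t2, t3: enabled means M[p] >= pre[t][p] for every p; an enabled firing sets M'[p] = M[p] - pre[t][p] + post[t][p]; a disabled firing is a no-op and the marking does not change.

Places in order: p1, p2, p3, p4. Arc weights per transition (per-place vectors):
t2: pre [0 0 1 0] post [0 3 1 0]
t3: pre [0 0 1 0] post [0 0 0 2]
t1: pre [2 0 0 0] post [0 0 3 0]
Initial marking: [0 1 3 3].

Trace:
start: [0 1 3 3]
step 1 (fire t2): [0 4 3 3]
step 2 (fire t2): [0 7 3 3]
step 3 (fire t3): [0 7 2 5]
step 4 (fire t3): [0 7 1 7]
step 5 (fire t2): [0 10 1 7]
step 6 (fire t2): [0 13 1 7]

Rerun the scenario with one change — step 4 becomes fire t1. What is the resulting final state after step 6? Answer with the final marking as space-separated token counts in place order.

(re-executing from step 4 with the substitution; state before step 4: [0 7 2 5])
step 4 (fire t1): [0 7 2 5]
step 5 (fire t2): [0 10 2 5]
step 6 (fire t2): [0 13 2 5]

0 13 2 5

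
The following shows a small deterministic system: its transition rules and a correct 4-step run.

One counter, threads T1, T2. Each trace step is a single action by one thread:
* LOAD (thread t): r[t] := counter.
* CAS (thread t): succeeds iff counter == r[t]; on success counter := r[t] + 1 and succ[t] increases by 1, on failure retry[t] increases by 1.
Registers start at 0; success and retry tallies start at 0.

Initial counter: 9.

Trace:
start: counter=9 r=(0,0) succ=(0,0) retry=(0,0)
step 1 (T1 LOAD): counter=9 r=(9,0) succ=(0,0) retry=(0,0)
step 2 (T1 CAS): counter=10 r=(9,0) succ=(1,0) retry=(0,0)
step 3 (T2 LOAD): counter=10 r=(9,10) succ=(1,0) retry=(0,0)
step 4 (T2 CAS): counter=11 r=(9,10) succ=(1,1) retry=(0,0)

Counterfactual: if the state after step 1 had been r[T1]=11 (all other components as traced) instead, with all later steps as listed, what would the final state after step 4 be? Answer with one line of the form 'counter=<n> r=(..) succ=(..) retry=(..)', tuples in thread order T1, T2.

counter=10 r=(11,9) succ=(0,1) retry=(1,0)

state after step 1 := counter=9 r=(11,0) succ=(0,0) retry=(0,0)
step 2 (T1 CAS): counter=9 r=(11,0) succ=(0,0) retry=(1,0)
step 3 (T2 LOAD): counter=9 r=(11,9) succ=(0,0) retry=(1,0)
step 4 (T2 CAS): counter=10 r=(11,9) succ=(0,1) retry=(1,0)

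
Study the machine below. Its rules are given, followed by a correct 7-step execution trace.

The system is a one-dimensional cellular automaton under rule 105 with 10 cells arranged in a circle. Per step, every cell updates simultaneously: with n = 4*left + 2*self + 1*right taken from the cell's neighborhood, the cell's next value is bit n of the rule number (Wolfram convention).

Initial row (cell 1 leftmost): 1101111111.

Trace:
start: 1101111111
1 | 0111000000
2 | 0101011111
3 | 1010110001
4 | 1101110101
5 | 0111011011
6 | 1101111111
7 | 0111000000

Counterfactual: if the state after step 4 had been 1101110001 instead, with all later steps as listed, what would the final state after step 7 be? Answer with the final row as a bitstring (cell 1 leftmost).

state after step 4 := 1101110001
5 | 0111010101
6 | 1101101010
7 | 1111110101

1111110101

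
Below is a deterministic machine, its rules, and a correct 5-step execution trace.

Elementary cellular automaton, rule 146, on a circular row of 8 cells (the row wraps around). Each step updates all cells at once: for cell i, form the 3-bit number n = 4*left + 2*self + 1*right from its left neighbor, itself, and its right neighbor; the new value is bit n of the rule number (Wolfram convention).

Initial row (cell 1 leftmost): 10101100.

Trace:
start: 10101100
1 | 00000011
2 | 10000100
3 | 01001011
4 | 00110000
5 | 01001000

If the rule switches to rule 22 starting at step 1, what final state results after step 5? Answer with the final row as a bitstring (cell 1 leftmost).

(re-executing steps 1..5 under rule 22; state before step 1: 10101100)
1 | 10100011
2 | 00110100
3 | 01000110
4 | 11101001
5 | 00001110

00001110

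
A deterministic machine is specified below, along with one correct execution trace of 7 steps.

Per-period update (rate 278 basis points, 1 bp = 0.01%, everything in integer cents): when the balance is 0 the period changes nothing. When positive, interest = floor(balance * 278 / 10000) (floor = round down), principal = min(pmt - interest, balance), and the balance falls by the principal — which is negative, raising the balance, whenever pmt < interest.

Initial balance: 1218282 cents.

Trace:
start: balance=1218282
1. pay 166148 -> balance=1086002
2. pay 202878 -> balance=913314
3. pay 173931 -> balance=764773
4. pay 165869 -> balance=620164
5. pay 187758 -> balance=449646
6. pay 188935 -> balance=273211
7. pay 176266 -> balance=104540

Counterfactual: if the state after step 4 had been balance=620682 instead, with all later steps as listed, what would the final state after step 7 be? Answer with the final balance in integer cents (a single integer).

state after step 4 := balance=620682
5. pay 187758 -> balance=450178
6. pay 188935 -> balance=273757
7. pay 176266 -> balance=105101

105101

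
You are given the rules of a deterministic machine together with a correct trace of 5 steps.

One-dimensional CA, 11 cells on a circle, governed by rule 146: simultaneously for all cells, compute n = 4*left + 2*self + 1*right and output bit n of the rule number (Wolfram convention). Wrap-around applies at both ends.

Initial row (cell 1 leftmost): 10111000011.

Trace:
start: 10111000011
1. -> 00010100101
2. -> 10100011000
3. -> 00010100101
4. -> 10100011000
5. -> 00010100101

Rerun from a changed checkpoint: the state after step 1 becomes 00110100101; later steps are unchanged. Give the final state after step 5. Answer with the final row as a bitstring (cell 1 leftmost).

00000000101

state after step 1 := 00110100101
2. -> 11000011000
3. -> 00100100101
4. -> 11011011000
5. -> 00000000101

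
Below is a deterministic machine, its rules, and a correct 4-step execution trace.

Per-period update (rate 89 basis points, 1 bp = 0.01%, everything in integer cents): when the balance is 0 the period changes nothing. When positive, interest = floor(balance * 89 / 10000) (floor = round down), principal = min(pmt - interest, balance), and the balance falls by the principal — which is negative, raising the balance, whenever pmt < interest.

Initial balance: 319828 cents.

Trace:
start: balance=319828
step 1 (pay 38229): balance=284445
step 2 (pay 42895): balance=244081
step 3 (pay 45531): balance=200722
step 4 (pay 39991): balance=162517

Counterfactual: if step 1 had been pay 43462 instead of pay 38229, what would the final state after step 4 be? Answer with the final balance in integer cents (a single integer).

157143

(re-executing from step 1 with the substitution; state before step 1: balance=319828)
step 1 (pay 43462): balance=279212
step 2 (pay 42895): balance=238801
step 3 (pay 45531): balance=195395
step 4 (pay 39991): balance=157143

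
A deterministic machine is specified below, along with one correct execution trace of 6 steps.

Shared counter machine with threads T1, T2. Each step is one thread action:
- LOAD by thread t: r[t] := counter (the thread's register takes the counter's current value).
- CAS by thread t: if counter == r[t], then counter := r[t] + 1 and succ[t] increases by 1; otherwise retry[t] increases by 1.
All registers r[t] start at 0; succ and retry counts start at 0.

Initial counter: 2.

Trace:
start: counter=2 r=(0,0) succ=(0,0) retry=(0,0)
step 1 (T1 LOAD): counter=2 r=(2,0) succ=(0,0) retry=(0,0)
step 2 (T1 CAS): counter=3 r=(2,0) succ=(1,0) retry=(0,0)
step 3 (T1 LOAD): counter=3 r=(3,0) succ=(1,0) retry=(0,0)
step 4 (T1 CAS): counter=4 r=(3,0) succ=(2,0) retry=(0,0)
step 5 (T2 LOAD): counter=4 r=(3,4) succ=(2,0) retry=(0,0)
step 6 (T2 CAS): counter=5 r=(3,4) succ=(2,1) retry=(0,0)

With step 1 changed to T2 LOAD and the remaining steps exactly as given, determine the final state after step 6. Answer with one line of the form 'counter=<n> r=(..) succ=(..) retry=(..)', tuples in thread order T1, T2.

counter=4 r=(2,3) succ=(1,1) retry=(1,0)

(re-executing from step 1 with the substitution; state before step 1: counter=2 r=(0,0) succ=(0,0) retry=(0,0))
step 1 (T2 LOAD): counter=2 r=(0,2) succ=(0,0) retry=(0,0)
step 2 (T1 CAS): counter=2 r=(0,2) succ=(0,0) retry=(1,0)
step 3 (T1 LOAD): counter=2 r=(2,2) succ=(0,0) retry=(1,0)
step 4 (T1 CAS): counter=3 r=(2,2) succ=(1,0) retry=(1,0)
step 5 (T2 LOAD): counter=3 r=(2,3) succ=(1,0) retry=(1,0)
step 6 (T2 CAS): counter=4 r=(2,3) succ=(1,1) retry=(1,0)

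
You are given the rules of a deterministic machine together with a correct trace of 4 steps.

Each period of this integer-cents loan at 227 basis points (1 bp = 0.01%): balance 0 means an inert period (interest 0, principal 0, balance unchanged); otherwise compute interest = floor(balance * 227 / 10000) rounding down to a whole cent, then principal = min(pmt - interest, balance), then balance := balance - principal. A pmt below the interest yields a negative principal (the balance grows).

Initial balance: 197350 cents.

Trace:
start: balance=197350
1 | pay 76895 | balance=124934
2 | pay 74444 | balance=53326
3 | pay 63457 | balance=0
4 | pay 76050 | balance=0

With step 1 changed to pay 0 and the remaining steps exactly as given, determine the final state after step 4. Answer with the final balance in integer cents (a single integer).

(re-executing from step 1 with the substitution; state before step 1: balance=197350)
1 | pay 0 | balance=201829
2 | pay 74444 | balance=131966
3 | pay 63457 | balance=71504
4 | pay 76050 | balance=0

0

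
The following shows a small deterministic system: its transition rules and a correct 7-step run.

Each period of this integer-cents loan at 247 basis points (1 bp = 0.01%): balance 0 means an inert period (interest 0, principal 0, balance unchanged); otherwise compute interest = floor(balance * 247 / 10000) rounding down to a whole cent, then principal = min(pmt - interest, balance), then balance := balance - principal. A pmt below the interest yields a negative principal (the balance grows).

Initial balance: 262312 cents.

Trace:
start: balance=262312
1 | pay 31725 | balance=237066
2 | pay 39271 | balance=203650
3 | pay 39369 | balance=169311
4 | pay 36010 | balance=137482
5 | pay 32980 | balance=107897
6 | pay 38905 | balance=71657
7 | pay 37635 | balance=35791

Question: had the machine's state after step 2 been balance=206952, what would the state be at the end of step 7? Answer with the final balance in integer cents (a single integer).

state after step 2 := balance=206952
3 | pay 39369 | balance=172694
4 | pay 36010 | balance=140949
5 | pay 32980 | balance=111450
6 | pay 38905 | balance=75297
7 | pay 37635 | balance=39521

39521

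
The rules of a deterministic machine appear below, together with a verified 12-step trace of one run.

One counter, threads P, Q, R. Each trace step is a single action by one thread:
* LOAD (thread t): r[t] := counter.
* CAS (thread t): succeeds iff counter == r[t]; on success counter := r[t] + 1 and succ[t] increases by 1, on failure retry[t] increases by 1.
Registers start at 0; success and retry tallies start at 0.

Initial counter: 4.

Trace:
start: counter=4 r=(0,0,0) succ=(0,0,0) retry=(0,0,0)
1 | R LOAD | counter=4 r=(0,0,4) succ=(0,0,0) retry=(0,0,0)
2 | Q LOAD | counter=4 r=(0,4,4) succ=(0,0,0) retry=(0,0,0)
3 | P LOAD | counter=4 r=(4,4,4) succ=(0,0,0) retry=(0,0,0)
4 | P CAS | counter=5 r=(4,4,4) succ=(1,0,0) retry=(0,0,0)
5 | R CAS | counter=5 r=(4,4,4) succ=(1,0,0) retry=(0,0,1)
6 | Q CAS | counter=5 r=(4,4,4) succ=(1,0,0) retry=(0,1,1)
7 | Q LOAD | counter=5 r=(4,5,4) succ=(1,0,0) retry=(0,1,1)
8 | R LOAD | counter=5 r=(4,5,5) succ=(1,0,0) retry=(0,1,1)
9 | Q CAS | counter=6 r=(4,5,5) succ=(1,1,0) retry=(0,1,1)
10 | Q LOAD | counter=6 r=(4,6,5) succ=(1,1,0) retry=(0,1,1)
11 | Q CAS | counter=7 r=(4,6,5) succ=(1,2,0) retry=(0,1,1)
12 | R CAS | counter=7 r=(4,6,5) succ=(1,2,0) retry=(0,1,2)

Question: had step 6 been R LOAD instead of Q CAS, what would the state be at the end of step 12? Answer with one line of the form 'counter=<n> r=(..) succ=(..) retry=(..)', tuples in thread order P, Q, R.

counter=7 r=(4,6,5) succ=(1,2,0) retry=(0,0,2)

(re-executing from step 6 with the substitution; state before step 6: counter=5 r=(4,4,4) succ=(1,0,0) retry=(0,0,1))
6 | R LOAD | counter=5 r=(4,4,5) succ=(1,0,0) retry=(0,0,1)
7 | Q LOAD | counter=5 r=(4,5,5) succ=(1,0,0) retry=(0,0,1)
8 | R LOAD | counter=5 r=(4,5,5) succ=(1,0,0) retry=(0,0,1)
9 | Q CAS | counter=6 r=(4,5,5) succ=(1,1,0) retry=(0,0,1)
10 | Q LOAD | counter=6 r=(4,6,5) succ=(1,1,0) retry=(0,0,1)
11 | Q CAS | counter=7 r=(4,6,5) succ=(1,2,0) retry=(0,0,1)
12 | R CAS | counter=7 r=(4,6,5) succ=(1,2,0) retry=(0,0,2)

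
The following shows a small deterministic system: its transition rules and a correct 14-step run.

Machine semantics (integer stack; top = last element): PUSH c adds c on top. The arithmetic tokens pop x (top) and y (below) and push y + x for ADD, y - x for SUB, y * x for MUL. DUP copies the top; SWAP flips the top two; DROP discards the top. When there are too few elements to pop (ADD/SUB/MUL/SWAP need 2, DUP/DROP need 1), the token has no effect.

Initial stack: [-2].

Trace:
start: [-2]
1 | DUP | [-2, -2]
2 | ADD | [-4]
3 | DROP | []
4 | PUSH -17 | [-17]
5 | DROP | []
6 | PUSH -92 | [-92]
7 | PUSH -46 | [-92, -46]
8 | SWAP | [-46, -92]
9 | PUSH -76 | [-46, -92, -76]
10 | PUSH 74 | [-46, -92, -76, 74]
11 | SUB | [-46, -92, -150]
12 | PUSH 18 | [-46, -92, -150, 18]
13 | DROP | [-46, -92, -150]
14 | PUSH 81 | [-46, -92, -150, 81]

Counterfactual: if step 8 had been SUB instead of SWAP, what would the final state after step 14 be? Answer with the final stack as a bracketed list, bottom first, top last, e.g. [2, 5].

(re-executing from step 8 with the substitution; state before step 8: [-92, -46])
8 | SUB | [-46]
9 | PUSH -76 | [-46, -76]
10 | PUSH 74 | [-46, -76, 74]
11 | SUB | [-46, -150]
12 | PUSH 18 | [-46, -150, 18]
13 | DROP | [-46, -150]
14 | PUSH 81 | [-46, -150, 81]

[-46, -150, 81]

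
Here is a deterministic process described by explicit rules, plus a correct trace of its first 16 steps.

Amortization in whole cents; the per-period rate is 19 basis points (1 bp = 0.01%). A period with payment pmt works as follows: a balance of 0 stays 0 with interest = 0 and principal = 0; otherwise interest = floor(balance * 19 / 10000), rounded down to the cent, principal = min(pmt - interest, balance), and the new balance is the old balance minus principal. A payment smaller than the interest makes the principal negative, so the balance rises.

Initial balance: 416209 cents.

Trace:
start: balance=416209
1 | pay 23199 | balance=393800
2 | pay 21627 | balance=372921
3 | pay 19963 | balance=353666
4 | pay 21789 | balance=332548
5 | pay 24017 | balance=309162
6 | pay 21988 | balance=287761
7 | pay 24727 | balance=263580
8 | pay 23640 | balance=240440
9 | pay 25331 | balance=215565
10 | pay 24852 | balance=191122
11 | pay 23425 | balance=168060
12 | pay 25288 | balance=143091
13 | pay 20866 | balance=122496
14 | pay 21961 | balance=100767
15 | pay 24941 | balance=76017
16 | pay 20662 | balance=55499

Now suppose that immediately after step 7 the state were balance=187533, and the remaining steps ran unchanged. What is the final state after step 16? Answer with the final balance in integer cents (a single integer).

0

state after step 7 := balance=187533
8 | pay 23640 | balance=164249
9 | pay 25331 | balance=139230
10 | pay 24852 | balance=114642
11 | pay 23425 | balance=91434
12 | pay 25288 | balance=66319
13 | pay 20866 | balance=45579
14 | pay 21961 | balance=23704
15 | pay 24941 | balance=0
16 | pay 20662 | balance=0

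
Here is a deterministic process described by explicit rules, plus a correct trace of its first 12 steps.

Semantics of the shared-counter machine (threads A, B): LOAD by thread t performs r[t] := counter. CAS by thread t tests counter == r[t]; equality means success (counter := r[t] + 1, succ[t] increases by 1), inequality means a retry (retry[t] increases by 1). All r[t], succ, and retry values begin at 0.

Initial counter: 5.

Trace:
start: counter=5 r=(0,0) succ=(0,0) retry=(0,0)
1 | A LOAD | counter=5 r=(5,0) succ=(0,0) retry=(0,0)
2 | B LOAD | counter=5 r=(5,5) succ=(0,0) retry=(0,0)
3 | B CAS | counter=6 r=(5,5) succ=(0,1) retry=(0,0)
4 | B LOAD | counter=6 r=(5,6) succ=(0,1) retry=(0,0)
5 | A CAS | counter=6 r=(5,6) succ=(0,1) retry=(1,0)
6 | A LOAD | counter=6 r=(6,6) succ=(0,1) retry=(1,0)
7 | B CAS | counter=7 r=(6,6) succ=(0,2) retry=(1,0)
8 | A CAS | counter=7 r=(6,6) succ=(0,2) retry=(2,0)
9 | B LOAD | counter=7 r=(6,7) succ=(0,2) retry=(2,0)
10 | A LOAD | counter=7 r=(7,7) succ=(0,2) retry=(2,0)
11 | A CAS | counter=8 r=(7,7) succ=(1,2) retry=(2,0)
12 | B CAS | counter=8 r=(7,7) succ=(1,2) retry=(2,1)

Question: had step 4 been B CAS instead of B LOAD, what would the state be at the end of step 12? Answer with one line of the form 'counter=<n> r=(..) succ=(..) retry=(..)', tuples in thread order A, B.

(re-executing from step 4 with the substitution; state before step 4: counter=6 r=(5,5) succ=(0,1) retry=(0,0))
4 | B CAS | counter=6 r=(5,5) succ=(0,1) retry=(0,1)
5 | A CAS | counter=6 r=(5,5) succ=(0,1) retry=(1,1)
6 | A LOAD | counter=6 r=(6,5) succ=(0,1) retry=(1,1)
7 | B CAS | counter=6 r=(6,5) succ=(0,1) retry=(1,2)
8 | A CAS | counter=7 r=(6,5) succ=(1,1) retry=(1,2)
9 | B LOAD | counter=7 r=(6,7) succ=(1,1) retry=(1,2)
10 | A LOAD | counter=7 r=(7,7) succ=(1,1) retry=(1,2)
11 | A CAS | counter=8 r=(7,7) succ=(2,1) retry=(1,2)
12 | B CAS | counter=8 r=(7,7) succ=(2,1) retry=(1,3)

counter=8 r=(7,7) succ=(2,1) retry=(1,3)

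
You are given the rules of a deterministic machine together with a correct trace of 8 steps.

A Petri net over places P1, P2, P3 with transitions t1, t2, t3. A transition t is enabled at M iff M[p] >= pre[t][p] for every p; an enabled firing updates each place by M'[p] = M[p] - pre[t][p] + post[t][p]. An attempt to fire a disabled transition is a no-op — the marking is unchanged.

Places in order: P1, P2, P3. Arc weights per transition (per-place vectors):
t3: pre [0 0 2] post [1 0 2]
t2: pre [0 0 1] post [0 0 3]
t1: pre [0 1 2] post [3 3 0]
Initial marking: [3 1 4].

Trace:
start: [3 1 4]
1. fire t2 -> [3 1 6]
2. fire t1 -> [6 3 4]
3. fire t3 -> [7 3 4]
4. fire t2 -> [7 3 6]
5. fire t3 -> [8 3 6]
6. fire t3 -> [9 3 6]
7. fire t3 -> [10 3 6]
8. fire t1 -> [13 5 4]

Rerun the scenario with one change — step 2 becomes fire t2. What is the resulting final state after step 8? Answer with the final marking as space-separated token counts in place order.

(re-executing from step 2 with the substitution; state before step 2: [3 1 6])
2. fire t2 -> [3 1 8]
3. fire t3 -> [4 1 8]
4. fire t2 -> [4 1 10]
5. fire t3 -> [5 1 10]
6. fire t3 -> [6 1 10]
7. fire t3 -> [7 1 10]
8. fire t1 -> [10 3 8]

10 3 8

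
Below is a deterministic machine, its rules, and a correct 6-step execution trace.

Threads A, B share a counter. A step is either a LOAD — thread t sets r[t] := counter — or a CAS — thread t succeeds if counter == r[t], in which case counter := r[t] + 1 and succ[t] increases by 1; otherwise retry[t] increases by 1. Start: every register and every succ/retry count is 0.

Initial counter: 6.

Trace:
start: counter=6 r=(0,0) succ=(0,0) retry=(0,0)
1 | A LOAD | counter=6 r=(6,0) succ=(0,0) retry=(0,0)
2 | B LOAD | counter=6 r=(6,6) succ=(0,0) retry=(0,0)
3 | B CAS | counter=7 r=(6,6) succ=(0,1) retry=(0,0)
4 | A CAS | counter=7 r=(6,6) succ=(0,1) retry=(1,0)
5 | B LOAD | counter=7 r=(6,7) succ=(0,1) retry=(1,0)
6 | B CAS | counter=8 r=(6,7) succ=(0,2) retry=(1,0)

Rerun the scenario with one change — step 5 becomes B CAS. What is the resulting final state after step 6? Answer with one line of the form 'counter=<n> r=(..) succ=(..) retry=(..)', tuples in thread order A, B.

(re-executing from step 5 with the substitution; state before step 5: counter=7 r=(6,6) succ=(0,1) retry=(1,0))
5 | B CAS | counter=7 r=(6,6) succ=(0,1) retry=(1,1)
6 | B CAS | counter=7 r=(6,6) succ=(0,1) retry=(1,2)

counter=7 r=(6,6) succ=(0,1) retry=(1,2)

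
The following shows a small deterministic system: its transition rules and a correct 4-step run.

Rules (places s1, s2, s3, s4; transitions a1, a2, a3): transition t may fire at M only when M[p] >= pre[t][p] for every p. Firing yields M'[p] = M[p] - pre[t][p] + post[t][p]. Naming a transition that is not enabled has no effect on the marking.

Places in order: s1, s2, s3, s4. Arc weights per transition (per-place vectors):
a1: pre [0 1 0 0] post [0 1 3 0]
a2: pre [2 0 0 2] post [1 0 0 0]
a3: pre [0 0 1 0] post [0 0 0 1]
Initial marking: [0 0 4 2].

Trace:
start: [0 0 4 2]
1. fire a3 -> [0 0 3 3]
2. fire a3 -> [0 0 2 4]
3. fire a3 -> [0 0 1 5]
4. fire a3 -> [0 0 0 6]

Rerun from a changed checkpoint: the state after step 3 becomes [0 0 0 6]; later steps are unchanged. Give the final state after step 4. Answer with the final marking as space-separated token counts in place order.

state after step 3 := [0 0 0 6]
4. fire a3 -> [0 0 0 6]

0 0 0 6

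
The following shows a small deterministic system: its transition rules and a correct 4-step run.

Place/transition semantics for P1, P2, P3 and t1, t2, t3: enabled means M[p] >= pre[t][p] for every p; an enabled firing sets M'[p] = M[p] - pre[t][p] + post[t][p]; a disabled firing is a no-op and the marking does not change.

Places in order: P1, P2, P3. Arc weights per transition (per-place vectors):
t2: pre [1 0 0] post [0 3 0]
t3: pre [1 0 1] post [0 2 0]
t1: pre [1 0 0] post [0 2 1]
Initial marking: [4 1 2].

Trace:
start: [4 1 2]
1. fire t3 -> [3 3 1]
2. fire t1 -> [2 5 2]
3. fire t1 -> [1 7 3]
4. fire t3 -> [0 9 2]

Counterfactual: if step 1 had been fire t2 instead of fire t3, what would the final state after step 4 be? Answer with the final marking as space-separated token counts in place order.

0 10 3

(re-executing from step 1 with the substitution; state before step 1: [4 1 2])
1. fire t2 -> [3 4 2]
2. fire t1 -> [2 6 3]
3. fire t1 -> [1 8 4]
4. fire t3 -> [0 10 3]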